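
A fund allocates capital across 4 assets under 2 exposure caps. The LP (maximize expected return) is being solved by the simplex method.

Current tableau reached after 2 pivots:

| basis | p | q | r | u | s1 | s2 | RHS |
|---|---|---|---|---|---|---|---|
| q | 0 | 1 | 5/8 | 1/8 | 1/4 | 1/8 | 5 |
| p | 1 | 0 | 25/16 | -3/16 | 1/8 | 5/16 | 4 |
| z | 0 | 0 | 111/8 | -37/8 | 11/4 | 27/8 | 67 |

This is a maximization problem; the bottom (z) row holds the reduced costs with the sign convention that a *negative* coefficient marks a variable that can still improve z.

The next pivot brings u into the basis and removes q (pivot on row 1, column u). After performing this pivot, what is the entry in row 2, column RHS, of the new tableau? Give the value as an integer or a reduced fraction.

Pivot element is row 1, column u: 1/8.
Normalize row 1: new (row 1, RHS) = 5/(1/8) = 40.
row 2 ← row 2 − (-3/16)·(new row 1): 4 − (-3/16)·40 = 23/2.

23/2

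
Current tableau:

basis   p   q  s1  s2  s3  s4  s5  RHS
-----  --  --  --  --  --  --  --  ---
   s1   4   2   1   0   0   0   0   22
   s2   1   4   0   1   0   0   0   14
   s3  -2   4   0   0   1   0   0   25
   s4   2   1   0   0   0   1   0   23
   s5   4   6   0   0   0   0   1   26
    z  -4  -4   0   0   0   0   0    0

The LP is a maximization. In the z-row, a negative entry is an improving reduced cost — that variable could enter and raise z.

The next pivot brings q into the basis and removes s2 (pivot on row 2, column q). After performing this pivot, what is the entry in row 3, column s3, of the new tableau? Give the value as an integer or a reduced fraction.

1

Pivot element is row 2, column q: 4.
Normalize row 2: new (row 2, s3) = 0/4 = 0.
row 3 ← row 3 − 4·(new row 2): 1 − 4·0 = 1.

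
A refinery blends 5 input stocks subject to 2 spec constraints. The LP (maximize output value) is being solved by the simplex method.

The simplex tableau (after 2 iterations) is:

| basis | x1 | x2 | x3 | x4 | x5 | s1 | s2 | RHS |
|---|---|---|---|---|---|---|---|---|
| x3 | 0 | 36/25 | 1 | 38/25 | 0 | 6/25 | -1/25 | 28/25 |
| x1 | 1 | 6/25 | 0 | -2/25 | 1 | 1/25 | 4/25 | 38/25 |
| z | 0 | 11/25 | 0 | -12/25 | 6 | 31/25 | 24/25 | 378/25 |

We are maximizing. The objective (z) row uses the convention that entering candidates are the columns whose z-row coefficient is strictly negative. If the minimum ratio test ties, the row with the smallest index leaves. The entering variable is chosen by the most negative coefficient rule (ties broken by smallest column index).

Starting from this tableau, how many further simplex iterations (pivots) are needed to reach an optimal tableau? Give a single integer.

pivot: x4 in, x3 out → z = 294/19
No improving column remains; optimal.

1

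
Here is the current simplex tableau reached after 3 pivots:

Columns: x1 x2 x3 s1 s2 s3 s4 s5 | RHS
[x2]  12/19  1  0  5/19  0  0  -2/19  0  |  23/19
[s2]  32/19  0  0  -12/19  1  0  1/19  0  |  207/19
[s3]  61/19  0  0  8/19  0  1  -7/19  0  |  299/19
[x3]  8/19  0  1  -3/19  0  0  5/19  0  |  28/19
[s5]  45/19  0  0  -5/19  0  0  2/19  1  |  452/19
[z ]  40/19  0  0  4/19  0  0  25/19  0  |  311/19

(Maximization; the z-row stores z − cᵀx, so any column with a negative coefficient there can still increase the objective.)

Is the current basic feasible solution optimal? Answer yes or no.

No objective-row coefficient is strictly negative, so no entering variable exists; the tableau is optimal.

yes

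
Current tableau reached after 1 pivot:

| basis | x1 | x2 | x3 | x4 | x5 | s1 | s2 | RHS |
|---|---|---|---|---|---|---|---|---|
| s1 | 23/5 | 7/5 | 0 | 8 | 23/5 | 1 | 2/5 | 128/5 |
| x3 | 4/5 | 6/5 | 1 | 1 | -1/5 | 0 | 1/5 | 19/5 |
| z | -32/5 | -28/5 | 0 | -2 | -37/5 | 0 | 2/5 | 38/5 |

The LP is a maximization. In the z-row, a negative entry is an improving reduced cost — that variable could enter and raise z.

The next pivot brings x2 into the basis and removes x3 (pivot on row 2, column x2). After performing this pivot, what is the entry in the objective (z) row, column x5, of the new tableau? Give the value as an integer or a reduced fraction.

Pivot element is row 2, column x2: 6/5.
Normalize row 2: new (row 2, x5) = (-1/5)/(6/5) = -1/6.
z-row ← z-row − (-28/5)·(new row 2): -37/5 − (-28/5)·(-1/6) = -25/3.

-25/3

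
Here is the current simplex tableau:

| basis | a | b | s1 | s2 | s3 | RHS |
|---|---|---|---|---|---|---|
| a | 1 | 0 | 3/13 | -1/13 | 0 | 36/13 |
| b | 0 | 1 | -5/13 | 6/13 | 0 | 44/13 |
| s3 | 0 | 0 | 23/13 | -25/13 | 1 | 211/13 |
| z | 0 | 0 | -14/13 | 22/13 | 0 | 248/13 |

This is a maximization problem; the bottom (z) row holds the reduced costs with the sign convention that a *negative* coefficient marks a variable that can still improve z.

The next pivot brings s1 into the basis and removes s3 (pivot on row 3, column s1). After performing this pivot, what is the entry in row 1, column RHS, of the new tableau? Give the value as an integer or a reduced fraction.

Pivot element is row 3, column s1: 23/13.
Normalize row 3: new (row 3, RHS) = (211/13)/(23/13) = 211/23.
row 1 ← row 1 − (3/13)·(new row 3): 36/13 − (3/13)·(211/23) = 15/23.

15/23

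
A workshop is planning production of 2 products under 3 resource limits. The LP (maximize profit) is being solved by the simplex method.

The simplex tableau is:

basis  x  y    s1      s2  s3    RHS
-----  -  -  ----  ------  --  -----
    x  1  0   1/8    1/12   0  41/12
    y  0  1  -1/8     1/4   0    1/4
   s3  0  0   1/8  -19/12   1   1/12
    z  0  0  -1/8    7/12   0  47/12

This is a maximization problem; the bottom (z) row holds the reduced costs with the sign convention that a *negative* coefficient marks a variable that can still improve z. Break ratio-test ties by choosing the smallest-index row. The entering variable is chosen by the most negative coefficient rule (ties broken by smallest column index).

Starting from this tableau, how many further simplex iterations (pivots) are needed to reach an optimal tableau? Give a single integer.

2

pivot: s1 in, s3 out → z = 4
pivot: s2 in, x out → z = 6
No improving column remains; optimal.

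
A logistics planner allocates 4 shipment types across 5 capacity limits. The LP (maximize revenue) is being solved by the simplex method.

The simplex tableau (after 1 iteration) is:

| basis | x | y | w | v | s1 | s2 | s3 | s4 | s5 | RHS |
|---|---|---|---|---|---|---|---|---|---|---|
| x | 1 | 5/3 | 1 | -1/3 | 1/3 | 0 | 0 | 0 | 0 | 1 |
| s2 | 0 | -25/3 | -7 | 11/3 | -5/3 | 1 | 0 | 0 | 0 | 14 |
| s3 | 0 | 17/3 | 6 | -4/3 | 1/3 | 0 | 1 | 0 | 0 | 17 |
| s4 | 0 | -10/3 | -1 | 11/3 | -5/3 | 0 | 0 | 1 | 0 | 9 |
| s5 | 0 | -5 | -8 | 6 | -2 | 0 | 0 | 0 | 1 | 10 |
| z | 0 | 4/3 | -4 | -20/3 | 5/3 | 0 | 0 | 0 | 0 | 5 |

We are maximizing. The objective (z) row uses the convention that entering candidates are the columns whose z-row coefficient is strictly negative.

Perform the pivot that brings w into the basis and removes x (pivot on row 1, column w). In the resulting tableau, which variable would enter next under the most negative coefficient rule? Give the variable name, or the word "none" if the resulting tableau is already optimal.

v

Pivot element 1. New z-row = old z-row − (-4)·(row 1/1).
Updated z-row coefficients: x: 4, y: 8, w: 0, v: -8, s1: 3, s2: 0, s3: 0, s4: 0, s5: 0.
The most negative is -8 in column v, so v would enter next.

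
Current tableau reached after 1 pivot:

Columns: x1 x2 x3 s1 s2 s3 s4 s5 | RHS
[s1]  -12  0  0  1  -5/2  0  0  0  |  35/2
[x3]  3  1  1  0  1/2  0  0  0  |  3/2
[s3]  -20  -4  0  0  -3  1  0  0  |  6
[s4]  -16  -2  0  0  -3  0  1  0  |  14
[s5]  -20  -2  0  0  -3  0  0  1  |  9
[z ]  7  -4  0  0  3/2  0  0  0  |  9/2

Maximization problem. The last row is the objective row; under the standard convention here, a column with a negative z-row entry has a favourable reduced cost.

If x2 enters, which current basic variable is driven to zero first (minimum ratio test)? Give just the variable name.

x3

Ratios: row 1 (s1): entry 0 ≤ 0, skip; row 2 (x3): (3/2)/1 = 3/2; row 3 (s3): entry -4 ≤ 0, skip; row 4 (s4): entry -2 ≤ 0, skip; row 5 (s5): entry -2 ≤ 0, skip.
Minimum ratio 3/2 is in the x3 row, so x3 leaves.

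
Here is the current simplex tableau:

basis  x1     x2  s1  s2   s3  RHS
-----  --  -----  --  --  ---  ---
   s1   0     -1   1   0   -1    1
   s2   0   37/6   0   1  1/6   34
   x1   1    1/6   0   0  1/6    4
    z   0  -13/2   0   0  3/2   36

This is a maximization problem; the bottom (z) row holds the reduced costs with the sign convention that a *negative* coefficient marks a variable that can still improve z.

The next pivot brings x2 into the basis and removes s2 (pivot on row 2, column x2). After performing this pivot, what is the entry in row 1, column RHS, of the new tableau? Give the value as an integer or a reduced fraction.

241/37

Pivot element is row 2, column x2: 37/6.
Normalize row 2: new (row 2, RHS) = 34/(37/6) = 204/37.
row 1 ← row 1 − (-1)·(new row 2): 1 − (-1)·(204/37) = 241/37.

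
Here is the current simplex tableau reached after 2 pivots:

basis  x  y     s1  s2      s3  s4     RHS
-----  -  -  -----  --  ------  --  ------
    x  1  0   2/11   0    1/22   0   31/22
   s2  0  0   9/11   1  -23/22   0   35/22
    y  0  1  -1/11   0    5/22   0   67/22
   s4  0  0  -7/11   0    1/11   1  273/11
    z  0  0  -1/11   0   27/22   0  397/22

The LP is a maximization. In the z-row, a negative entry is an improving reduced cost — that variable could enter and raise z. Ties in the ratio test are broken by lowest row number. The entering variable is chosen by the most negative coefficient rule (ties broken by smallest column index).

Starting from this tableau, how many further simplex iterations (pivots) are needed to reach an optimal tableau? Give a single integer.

pivot: s1 in, s2 out → z = 164/9
No improving column remains; optimal.

1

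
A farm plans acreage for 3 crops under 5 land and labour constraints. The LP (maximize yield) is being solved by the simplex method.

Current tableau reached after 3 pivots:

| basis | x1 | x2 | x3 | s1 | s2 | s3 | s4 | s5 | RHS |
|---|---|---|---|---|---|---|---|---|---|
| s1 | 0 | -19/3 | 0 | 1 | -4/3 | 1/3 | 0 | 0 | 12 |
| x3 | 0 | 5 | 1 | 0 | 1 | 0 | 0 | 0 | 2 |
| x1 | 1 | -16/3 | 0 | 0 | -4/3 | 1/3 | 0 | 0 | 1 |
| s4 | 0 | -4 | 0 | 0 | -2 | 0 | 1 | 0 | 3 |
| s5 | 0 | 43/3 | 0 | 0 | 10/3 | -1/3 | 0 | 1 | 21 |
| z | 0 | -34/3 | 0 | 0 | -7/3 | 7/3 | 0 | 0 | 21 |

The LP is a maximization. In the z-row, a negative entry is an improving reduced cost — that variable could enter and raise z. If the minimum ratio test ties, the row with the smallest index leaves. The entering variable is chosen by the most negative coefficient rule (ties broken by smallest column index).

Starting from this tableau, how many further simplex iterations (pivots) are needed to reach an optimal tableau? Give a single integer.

pivot: x2 in, x3 out → z = 383/15
pivot: s2 in, x2 out → z = 77/3
No improving column remains; optimal.

2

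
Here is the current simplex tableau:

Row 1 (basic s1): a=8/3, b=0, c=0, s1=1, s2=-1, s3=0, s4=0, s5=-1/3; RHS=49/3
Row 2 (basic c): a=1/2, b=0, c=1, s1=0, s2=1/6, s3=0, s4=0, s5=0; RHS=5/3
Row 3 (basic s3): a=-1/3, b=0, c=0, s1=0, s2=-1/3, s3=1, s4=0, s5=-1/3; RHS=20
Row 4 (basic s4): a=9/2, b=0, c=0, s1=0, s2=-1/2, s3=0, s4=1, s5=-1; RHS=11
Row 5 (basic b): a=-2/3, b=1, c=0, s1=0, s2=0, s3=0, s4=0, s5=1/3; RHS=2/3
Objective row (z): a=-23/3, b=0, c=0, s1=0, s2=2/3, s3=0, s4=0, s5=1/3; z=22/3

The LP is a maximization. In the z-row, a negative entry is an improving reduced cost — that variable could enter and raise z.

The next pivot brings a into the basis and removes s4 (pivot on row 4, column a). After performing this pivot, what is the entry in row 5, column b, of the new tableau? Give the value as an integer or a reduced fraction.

Pivot element is row 4, column a: 9/2.
Normalize row 4: new (row 4, b) = 0/(9/2) = 0.
row 5 ← row 5 − (-2/3)·(new row 4): 1 − (-2/3)·0 = 1.

1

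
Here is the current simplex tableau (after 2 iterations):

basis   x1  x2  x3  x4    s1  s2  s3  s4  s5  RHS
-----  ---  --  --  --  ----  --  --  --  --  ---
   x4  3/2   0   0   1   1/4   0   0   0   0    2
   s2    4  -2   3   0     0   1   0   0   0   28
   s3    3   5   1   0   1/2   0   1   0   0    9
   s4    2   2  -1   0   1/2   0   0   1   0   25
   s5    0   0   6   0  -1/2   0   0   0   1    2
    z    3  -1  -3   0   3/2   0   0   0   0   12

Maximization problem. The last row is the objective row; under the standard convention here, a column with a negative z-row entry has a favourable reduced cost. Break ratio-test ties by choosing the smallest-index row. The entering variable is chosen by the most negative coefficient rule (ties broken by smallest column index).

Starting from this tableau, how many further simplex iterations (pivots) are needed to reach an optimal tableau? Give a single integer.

2

pivot: x3 in, s5 out → z = 13
pivot: x2 in, s3 out → z = 221/15
No improving column remains; optimal.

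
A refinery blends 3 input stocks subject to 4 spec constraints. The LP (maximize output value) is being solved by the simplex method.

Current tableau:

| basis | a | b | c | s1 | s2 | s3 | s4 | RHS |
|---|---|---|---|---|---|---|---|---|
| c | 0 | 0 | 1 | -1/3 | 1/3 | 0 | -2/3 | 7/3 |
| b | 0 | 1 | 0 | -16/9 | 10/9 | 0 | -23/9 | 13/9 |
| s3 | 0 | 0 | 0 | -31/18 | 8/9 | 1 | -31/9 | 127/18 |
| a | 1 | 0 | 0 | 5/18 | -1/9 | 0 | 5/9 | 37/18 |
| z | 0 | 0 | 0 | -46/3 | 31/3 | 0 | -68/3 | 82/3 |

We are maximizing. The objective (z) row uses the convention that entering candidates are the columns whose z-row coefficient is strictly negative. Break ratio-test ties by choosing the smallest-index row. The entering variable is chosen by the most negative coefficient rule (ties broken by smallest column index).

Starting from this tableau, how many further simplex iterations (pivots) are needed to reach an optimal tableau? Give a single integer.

pivot: s4 in, a out → z = 556/5
pivot: s1 in, s4 out → z = 704/5
No improving column remains; optimal.

2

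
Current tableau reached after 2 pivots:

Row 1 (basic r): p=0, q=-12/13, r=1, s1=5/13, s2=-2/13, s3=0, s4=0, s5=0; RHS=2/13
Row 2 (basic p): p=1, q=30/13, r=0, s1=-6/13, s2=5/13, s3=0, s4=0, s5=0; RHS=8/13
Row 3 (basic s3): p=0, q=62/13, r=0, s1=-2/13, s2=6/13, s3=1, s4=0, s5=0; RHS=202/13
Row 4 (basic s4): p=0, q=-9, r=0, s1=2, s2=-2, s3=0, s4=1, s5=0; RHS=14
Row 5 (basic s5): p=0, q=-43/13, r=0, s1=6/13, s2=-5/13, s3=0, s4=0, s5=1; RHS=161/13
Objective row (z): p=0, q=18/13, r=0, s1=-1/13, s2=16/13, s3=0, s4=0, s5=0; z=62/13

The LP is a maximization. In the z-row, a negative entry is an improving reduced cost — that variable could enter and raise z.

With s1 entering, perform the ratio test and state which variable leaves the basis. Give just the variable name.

r

Ratios: row 1 (r): (2/13)/(5/13) = 2/5; row 2 (p): entry -6/13 ≤ 0, skip; row 3 (s3): entry -2/13 ≤ 0, skip; row 4 (s4): 14/2 = 7; row 5 (s5): (161/13)/(6/13) = 161/6.
Minimum ratio 2/5 is in the r row, so r leaves.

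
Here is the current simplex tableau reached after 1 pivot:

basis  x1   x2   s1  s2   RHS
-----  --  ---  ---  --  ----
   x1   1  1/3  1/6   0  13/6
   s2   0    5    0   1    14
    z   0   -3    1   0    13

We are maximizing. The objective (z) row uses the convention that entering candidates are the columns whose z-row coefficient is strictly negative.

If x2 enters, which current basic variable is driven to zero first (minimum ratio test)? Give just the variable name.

s2

Ratios: row 1 (x1): (13/6)/(1/3) = 13/2; row 2 (s2): 14/5 = 14/5.
Minimum ratio 14/5 is in the s2 row, so s2 leaves.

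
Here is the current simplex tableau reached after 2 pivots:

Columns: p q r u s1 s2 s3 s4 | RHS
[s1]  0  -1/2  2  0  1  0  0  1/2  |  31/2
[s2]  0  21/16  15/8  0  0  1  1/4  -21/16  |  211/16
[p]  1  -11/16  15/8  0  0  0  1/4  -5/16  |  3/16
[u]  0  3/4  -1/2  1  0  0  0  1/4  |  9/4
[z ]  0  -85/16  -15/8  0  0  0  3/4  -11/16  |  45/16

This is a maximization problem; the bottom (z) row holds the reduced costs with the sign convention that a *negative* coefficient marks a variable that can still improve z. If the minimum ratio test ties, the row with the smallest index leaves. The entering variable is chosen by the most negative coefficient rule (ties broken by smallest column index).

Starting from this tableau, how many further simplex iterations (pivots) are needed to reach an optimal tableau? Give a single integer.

2

pivot: q in, u out → z = 75/4
pivot: r in, p out → z = 465/17
No improving column remains; optimal.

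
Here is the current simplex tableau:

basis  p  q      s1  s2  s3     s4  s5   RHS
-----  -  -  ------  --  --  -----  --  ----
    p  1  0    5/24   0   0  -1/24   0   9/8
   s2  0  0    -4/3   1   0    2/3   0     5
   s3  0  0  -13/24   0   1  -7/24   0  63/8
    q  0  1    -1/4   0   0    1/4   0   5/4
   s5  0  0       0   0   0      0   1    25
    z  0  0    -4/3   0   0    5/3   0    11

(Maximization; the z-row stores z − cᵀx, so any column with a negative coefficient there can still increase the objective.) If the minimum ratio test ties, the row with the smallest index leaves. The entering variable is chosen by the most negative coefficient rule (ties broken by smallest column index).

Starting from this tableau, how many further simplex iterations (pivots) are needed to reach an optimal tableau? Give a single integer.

1

pivot: s1 in, p out → z = 91/5
No improving column remains; optimal.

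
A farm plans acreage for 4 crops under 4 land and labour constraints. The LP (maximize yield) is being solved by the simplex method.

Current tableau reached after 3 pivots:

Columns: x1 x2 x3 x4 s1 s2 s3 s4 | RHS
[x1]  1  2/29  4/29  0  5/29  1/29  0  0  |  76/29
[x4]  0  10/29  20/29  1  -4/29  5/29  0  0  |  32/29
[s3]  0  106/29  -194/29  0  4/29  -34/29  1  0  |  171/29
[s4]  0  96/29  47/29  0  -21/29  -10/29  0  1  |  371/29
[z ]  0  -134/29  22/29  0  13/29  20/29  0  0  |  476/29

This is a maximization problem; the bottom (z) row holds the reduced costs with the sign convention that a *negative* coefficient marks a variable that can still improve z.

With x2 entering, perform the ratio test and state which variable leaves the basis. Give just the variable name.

s3

Ratios: row 1 (x1): (76/29)/(2/29) = 38; row 2 (x4): (32/29)/(10/29) = 16/5; row 3 (s3): (171/29)/(106/29) = 171/106; row 4 (s4): (371/29)/(96/29) = 371/96.
Minimum ratio 171/106 is in the s3 row, so s3 leaves.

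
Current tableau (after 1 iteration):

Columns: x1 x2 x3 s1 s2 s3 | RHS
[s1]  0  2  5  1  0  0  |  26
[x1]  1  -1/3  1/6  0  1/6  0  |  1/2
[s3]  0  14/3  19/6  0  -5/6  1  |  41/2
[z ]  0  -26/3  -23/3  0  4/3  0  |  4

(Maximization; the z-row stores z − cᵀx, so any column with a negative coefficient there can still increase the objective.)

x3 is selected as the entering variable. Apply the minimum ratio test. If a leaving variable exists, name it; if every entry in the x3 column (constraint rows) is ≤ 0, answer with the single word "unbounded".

Ratios: row 1 (s1): 26/5 = 26/5; row 2 (x1): (1/2)/(1/6) = 3; row 3 (s3): (41/2)/(19/6) = 123/19.
Minimum ratio is in the x1 row, so x1 leaves.

x1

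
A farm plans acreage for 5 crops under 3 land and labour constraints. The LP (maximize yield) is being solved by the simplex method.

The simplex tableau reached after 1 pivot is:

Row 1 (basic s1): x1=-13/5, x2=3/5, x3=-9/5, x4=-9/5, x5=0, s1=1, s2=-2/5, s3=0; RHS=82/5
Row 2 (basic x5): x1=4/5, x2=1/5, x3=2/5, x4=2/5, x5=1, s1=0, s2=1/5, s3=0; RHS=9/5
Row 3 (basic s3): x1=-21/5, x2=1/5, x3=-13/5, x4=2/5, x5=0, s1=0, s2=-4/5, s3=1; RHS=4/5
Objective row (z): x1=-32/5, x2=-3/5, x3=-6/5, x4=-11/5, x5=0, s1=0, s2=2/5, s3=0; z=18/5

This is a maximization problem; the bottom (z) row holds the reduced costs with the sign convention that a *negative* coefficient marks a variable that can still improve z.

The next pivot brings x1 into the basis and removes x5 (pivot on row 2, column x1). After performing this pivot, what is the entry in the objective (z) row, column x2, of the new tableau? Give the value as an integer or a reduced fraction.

Pivot element is row 2, column x1: 4/5.
Normalize row 2: new (row 2, x2) = (1/5)/(4/5) = 1/4.
z-row ← z-row − (-32/5)·(new row 2): -3/5 − (-32/5)·(1/4) = 1.

1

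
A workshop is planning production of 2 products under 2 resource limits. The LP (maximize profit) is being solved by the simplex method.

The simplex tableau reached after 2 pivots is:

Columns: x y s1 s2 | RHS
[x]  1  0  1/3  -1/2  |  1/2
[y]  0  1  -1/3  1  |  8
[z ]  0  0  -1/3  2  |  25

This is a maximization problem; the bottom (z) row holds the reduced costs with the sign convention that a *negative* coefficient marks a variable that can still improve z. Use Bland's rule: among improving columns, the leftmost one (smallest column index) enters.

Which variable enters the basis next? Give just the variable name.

s1

Objective-row coefficients: x: 0, y: 0, s1: -1/3, s2: 2.
Improving columns: s1. Bland's rule picks the smallest column index → s1.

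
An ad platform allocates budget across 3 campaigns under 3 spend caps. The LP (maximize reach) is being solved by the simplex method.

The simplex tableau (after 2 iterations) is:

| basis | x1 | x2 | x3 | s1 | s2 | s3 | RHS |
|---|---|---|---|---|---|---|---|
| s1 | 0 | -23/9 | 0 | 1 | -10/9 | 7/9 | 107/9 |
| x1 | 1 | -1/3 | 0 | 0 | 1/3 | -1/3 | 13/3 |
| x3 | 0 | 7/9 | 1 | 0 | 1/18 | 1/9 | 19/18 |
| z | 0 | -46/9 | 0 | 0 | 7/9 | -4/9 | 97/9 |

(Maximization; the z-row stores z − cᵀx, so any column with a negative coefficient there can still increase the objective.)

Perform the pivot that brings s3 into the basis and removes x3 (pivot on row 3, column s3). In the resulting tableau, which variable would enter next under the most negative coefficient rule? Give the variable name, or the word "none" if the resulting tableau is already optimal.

x2

Pivot element 1/9. New z-row = old z-row − (-4/9)·(row 3/(1/9)).
Updated z-row coefficients: x1: 0, x2: -2, x3: 4, s1: 0, s2: 1, s3: 0.
The most negative is -2 in column x2, so x2 would enter next.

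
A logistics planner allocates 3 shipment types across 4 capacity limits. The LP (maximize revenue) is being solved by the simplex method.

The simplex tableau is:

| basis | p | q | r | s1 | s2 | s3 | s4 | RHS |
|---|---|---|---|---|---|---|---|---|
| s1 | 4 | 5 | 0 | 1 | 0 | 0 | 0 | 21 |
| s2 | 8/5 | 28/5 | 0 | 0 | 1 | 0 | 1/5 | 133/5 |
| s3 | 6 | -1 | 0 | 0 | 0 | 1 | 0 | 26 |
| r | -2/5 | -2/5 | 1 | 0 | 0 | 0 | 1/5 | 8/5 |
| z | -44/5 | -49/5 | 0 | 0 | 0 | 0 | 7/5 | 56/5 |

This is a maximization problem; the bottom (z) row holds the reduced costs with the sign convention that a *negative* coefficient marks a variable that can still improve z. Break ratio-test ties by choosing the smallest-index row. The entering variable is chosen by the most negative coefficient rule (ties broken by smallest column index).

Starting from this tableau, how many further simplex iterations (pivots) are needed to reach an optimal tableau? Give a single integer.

2

pivot: q in, s1 out → z = 1309/25
pivot: p in, s3 out → z = 4813/85
No improving column remains; optimal.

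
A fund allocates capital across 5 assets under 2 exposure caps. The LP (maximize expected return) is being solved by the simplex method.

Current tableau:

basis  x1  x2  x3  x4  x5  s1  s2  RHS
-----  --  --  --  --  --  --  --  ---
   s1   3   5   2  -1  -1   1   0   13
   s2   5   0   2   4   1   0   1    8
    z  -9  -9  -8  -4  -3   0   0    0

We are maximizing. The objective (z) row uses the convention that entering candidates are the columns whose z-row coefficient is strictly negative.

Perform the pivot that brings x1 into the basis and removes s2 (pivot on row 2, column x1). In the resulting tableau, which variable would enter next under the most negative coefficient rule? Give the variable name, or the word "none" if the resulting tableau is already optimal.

x2

Pivot element 5. New z-row = old z-row − (-9)·(row 2/5).
Updated z-row coefficients: x1: 0, x2: -9, x3: -22/5, x4: 16/5, x5: -6/5, s1: 0, s2: 9/5.
The most negative is -9 in column x2, so x2 would enter next.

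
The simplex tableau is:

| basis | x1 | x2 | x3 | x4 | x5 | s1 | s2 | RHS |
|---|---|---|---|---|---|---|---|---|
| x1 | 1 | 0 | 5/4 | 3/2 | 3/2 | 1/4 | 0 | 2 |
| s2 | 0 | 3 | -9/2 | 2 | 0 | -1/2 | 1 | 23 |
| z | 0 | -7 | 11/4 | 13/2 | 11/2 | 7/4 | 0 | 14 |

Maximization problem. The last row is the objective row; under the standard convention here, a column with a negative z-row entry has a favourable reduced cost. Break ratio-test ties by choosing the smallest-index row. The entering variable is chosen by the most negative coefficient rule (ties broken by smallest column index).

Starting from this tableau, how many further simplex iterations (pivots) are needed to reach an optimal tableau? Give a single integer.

pivot: x2 in, s2 out → z = 203/3
pivot: x3 in, x1 out → z = 1201/15
No improving column remains; optimal.

2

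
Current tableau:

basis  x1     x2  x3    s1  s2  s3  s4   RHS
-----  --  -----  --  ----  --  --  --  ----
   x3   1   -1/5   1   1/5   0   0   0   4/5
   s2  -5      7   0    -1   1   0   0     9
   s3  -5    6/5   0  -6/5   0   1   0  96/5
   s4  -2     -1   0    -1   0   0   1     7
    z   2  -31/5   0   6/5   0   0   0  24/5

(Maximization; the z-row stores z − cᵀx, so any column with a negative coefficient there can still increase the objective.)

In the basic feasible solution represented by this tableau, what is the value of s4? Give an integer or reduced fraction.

s4 is basic (row 4); its value is the RHS of that row: 7.

7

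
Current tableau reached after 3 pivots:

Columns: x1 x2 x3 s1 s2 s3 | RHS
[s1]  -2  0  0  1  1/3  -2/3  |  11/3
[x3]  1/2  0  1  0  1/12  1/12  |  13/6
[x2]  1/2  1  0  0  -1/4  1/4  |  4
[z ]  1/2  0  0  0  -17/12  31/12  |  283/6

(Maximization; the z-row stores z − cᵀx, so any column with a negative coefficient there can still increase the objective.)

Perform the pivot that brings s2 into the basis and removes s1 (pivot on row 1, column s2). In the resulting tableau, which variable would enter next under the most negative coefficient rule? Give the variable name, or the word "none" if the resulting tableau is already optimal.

Pivot element 1/3. New z-row = old z-row − (-17/12)·(row 1/(1/3)).
Updated z-row coefficients: x1: -8, x2: 0, x3: 0, s1: 17/4, s2: 0, s3: -1/4.
The most negative is -8 in column x1, so x1 would enter next.

x1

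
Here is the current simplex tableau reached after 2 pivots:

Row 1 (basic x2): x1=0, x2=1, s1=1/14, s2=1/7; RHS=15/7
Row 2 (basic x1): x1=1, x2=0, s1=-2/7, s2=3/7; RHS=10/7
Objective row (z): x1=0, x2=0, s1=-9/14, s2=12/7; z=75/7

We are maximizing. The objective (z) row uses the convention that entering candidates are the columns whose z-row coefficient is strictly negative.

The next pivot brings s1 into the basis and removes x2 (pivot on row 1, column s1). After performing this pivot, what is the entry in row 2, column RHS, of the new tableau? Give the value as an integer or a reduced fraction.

10

Pivot element is row 1, column s1: 1/14.
Normalize row 1: new (row 1, RHS) = (15/7)/(1/14) = 30.
row 2 ← row 2 − (-2/7)·(new row 1): 10/7 − (-2/7)·30 = 10.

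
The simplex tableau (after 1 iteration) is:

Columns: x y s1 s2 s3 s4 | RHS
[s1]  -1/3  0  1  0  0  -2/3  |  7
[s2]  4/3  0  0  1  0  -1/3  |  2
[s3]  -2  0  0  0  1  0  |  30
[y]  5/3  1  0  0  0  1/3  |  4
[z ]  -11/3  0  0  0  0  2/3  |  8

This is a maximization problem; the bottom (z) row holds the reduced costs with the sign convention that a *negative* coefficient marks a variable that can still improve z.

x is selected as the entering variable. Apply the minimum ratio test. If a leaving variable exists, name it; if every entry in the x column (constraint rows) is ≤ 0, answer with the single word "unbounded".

Ratios: row 1 (s1): entry -1/3 ≤ 0, skip; row 2 (s2): 2/(4/3) = 3/2; row 3 (s3): entry -2 ≤ 0, skip; row 4 (y): 4/(5/3) = 12/5.
Minimum ratio is in the s2 row, so s2 leaves.

s2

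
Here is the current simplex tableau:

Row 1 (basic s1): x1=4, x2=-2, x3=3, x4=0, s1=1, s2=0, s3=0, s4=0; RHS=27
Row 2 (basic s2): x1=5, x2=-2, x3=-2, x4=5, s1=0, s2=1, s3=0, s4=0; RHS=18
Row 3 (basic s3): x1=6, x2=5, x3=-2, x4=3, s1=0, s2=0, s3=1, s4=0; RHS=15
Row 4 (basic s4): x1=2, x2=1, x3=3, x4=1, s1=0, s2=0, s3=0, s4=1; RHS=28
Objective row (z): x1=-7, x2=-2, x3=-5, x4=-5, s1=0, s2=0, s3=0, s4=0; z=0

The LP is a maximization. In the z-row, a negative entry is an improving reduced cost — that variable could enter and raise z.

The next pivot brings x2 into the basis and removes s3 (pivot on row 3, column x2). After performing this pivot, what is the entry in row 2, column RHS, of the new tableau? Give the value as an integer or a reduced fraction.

24

Pivot element is row 3, column x2: 5.
Normalize row 3: new (row 3, RHS) = 15/5 = 3.
row 2 ← row 2 − (-2)·(new row 3): 18 − (-2)·3 = 24.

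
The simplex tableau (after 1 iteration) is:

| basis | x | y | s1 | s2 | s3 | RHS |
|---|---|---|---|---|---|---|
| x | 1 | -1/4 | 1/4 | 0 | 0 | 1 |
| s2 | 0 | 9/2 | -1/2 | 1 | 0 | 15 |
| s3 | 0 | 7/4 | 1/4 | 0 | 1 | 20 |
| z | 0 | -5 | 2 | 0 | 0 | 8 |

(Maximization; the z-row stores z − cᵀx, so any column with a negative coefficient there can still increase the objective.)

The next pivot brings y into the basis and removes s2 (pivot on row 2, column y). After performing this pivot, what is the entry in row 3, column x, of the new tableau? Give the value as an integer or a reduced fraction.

0

Pivot element is row 2, column y: 9/2.
Normalize row 2: new (row 2, x) = 0/(9/2) = 0.
row 3 ← row 3 − (7/4)·(new row 2): 0 − (7/4)·0 = 0.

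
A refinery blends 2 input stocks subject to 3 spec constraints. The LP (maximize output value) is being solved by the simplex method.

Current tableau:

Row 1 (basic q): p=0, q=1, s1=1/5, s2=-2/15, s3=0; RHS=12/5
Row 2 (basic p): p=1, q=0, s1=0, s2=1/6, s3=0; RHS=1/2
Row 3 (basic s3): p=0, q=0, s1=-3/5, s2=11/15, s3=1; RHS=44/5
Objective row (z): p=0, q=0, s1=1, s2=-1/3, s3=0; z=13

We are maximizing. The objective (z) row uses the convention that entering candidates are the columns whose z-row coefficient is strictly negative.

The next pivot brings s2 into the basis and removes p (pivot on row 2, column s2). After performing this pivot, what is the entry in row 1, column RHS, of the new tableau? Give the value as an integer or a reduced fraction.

14/5

Pivot element is row 2, column s2: 1/6.
Normalize row 2: new (row 2, RHS) = (1/2)/(1/6) = 3.
row 1 ← row 1 − (-2/15)·(new row 2): 12/5 − (-2/15)·3 = 14/5.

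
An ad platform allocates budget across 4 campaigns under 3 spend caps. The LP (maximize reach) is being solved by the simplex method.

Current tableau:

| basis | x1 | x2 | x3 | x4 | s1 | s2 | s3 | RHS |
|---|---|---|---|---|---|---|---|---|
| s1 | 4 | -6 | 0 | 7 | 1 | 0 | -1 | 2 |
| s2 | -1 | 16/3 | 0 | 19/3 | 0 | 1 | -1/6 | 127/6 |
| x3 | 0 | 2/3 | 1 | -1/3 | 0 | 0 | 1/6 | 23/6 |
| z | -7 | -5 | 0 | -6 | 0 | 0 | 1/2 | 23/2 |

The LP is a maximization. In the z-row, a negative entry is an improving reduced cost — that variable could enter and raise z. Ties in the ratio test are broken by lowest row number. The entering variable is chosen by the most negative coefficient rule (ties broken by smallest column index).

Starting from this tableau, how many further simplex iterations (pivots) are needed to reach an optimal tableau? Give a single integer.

3

pivot: x1 in, s1 out → z = 15
pivot: x2 in, s2 out → z = 2360/23
pivot: s3 in, x3 out → z = 2275/22
No improving column remains; optimal.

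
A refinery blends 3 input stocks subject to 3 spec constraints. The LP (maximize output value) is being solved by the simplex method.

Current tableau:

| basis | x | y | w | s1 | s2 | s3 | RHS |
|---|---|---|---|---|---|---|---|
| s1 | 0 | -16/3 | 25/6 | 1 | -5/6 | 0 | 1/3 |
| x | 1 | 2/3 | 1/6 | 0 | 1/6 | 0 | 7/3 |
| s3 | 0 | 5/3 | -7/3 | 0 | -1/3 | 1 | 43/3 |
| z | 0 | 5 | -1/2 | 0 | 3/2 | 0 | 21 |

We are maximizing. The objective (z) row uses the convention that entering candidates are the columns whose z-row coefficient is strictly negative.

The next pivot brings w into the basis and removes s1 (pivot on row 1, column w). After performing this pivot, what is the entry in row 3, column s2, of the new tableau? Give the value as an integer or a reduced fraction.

Pivot element is row 1, column w: 25/6.
Normalize row 1: new (row 1, s2) = (-5/6)/(25/6) = -1/5.
row 3 ← row 3 − (-7/3)·(new row 1): -1/3 − (-7/3)·(-1/5) = -4/5.

-4/5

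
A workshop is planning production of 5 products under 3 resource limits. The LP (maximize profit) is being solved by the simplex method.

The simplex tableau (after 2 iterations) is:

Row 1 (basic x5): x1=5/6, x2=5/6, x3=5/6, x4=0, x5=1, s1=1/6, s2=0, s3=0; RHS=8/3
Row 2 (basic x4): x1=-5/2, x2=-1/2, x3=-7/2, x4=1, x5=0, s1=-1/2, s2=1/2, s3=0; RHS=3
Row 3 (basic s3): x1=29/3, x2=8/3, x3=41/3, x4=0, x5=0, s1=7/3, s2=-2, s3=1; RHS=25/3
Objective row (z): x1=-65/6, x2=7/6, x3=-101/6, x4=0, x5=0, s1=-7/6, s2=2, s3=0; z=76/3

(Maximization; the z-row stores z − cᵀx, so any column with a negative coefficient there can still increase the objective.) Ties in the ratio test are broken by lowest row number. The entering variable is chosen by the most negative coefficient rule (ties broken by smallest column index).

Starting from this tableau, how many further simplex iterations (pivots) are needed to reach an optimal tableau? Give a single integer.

2

pivot: x3 in, s3 out → z = 2919/82
pivot: s2 in, x5 out → z = 219/5
No improving column remains; optimal.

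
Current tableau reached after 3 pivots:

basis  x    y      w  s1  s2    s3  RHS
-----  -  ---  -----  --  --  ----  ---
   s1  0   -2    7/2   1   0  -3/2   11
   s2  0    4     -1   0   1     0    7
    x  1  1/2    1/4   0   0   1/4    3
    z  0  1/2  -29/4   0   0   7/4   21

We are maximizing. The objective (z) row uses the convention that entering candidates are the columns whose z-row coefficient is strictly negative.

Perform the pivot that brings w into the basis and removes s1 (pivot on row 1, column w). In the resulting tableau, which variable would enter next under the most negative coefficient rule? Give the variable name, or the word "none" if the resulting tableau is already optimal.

y

Pivot element 7/2. New z-row = old z-row − (-29/4)·(row 1/(7/2)).
Updated z-row coefficients: x: 0, y: -51/14, w: 0, s1: 29/14, s2: 0, s3: -19/14.
The most negative is -51/14 in column y, so y would enter next.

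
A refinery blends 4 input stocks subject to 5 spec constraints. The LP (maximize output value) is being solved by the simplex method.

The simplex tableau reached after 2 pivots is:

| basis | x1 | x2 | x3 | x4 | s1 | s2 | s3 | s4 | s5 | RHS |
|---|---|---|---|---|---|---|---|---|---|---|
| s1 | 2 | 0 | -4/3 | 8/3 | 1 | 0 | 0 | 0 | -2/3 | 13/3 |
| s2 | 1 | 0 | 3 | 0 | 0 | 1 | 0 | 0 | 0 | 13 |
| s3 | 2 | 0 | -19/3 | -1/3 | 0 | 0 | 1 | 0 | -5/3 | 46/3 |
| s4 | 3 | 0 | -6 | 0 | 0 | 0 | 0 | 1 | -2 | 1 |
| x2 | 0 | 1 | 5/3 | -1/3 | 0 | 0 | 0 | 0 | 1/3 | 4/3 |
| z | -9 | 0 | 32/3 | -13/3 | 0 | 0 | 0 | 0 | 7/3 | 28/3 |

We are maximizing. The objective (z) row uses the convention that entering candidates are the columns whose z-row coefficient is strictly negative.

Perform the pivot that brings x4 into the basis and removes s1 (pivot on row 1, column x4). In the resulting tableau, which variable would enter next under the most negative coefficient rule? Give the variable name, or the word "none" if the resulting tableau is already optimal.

Pivot element 8/3. New z-row = old z-row − (-13/3)·(row 1/(8/3)).
Updated z-row coefficients: x1: -23/4, x2: 0, x3: 17/2, x4: 0, s1: 13/8, s2: 0, s3: 0, s4: 0, s5: 5/4.
The most negative is -23/4 in column x1, so x1 would enter next.

x1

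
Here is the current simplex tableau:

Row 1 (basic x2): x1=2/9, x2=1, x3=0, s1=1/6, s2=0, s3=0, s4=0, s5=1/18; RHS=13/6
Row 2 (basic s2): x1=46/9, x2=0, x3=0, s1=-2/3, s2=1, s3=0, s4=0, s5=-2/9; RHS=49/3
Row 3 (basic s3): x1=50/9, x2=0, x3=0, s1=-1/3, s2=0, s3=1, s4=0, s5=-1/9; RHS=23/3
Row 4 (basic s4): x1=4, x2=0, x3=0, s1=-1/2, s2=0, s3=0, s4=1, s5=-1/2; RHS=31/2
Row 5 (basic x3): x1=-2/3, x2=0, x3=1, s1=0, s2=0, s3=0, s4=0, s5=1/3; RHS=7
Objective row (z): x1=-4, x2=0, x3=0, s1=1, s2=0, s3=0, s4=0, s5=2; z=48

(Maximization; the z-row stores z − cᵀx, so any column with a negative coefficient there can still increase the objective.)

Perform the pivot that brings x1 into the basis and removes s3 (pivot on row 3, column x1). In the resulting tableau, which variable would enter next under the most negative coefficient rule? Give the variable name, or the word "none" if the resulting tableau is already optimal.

none

Pivot element 50/9. New z-row = old z-row − (-4)·(row 3/(50/9)).
Updated z-row coefficients: x1: 0, x2: 0, x3: 0, s1: 19/25, s2: 0, s3: 18/25, s4: 0, s5: 48/25.
No coefficient is strictly negative; the tableau after this pivot is optimal.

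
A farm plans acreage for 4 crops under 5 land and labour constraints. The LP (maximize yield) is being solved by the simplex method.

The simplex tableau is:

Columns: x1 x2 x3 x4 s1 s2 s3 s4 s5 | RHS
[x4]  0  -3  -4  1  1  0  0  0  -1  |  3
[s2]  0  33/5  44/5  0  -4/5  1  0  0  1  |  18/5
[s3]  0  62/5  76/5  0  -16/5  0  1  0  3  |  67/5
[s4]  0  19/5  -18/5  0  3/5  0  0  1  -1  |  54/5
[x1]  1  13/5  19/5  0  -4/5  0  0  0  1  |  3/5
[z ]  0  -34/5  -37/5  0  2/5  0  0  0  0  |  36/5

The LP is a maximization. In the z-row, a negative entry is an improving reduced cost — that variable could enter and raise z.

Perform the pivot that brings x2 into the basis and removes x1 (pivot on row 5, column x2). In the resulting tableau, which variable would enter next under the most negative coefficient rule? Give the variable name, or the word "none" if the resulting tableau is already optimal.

Pivot element 13/5. New z-row = old z-row − (-34/5)·(row 5/(13/5)).
Updated z-row coefficients: x1: 34/13, x2: 0, x3: 33/13, x4: 0, s1: -22/13, s2: 0, s3: 0, s4: 0, s5: 34/13.
The most negative is -22/13 in column s1, so s1 would enter next.

s1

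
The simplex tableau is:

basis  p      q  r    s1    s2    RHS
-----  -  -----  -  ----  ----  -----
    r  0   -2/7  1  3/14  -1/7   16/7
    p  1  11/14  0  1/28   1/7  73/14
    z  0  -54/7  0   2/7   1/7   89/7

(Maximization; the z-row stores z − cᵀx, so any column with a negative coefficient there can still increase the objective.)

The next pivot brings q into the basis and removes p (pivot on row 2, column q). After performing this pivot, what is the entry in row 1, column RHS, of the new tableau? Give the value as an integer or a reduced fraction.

46/11

Pivot element is row 2, column q: 11/14.
Normalize row 2: new (row 2, RHS) = (73/14)/(11/14) = 73/11.
row 1 ← row 1 − (-2/7)·(new row 2): 16/7 − (-2/7)·(73/11) = 46/11.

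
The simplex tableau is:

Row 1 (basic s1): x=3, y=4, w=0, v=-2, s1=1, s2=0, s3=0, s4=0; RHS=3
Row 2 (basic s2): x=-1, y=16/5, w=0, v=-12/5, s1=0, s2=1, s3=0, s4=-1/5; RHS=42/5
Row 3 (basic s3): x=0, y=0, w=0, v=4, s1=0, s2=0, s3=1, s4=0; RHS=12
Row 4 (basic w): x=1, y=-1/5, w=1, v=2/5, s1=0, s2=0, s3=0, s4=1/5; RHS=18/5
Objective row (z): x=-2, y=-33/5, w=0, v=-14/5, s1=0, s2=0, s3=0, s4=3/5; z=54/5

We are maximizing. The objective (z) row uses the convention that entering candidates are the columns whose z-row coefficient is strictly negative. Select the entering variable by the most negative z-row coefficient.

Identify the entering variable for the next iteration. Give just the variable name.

Objective-row coefficients: x: -2, y: -33/5, w: 0, v: -14/5, s1: 0, s2: 0, s3: 0, s4: 3/5.
The most negative is -33/5 in column y, so y enters.

y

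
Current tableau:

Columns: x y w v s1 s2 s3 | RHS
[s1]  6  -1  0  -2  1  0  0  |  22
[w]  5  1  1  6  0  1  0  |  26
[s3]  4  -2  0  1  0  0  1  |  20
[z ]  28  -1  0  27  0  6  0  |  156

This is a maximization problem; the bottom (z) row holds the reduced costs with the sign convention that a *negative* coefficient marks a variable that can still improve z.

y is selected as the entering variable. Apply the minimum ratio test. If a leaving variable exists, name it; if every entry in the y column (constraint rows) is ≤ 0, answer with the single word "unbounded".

w

Ratios: row 1 (s1): entry -1 ≤ 0, skip; row 2 (w): 26/1 = 26; row 3 (s3): entry -2 ≤ 0, skip.
Minimum ratio is in the w row, so w leaves.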